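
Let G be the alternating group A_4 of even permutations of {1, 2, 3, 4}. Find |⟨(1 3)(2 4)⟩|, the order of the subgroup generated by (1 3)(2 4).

Computing powers of (1 3)(2 4): the smallest k with ((1 3)(2 4))^k = e is k = 2.

2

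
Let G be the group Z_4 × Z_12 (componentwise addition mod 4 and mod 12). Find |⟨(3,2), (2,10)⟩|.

24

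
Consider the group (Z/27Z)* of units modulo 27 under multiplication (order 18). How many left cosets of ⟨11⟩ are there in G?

|⟨11⟩| = 18 and |G| = 18.
By Lagrange, [G : H] = |G|/|H| = 18/18 = 1.

1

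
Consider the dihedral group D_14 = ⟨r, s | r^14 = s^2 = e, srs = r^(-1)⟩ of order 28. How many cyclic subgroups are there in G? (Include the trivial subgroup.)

A cyclic subgroup of order d is generated by each of its φ(d) elements of order d, so the cyclic subgroups of order d number (#elements of order d)/φ(d).
Cyclic subgroups by order — order 1: 1; order 2: 15; order 7: 1; order 14: 1.
Total: 18.

18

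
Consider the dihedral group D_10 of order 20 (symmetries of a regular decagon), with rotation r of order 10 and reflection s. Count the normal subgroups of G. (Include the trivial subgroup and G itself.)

G has 22 subgroups. Checking conjugation-invariance by order — order 1: 1/1 normal; order 2: 1/11 normal; order 4: 0/5 normal; order 5: 1/1 normal; order 10: 3/3 normal; order 20: 1/1 normal.
Total normal subgroups: 7.

7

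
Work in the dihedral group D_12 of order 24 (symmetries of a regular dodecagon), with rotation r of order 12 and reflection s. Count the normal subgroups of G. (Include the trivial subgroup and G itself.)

G has 34 subgroups. Checking conjugation-invariance by order — order 1: 1/1 normal; order 2: 1/13 normal; order 3: 1/1 normal; order 4: 1/7 normal; order 6: 1/5 normal; order 8: 0/3 normal; order 12: 3/3 normal; order 24: 1/1 normal.
Total normal subgroups: 9.

9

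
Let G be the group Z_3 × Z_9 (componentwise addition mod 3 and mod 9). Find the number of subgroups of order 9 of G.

4

|G| = 27 and 9 | 27, so subgroups of order 9 are possible by Lagrange.
The subgroups of order 9 are: {(0,0), (0,1), (0,2), (0,3), (0,4), (0,5), (0,6), (0,7), (0,8)}; {(0,0), (0,3), (0,6), (1,0), (1,3), (1,6), (2,0), (2,3), (2,6)}; {(0,0), (0,3), (0,6), (1,1), (1,4), (1,7), (2,2), (2,5), (2,8)}; {(0,0), (0,3), (0,6), (1,2), (1,5), (1,8), (2,1), (2,4), (2,7)}.
So G has 4 subgroups of order 9.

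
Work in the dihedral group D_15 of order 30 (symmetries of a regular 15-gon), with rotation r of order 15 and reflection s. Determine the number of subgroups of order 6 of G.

5

|G| = 30 and 6 | 30, so subgroups of order 6 are possible by Lagrange.
The subgroups of order 6 are: {e, r^5, r^10, s, r^5s, r^10s}; {e, r^5, r^10, rs, r^6s, r^11s}; {e, r^5, r^10, r^2s, r^7s, r^12s}; {e, r^5, r^10, r^3s, r^8s, r^13s}; … (5 in all).
So G has 5 subgroups of order 6.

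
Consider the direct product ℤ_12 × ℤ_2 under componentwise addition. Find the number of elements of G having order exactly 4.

4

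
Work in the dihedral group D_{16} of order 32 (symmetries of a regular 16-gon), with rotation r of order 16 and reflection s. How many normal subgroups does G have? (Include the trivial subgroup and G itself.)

8

G has 36 subgroups. Checking conjugation-invariance by order — order 1: 1/1 normal; order 2: 1/17 normal; order 4: 1/9 normal; order 8: 1/5 normal; order 16: 3/3 normal; order 32: 1/1 normal.
Total normal subgroups: 8.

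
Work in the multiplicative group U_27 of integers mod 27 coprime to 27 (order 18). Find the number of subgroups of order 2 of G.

1

|G| = 18 and 2 | 18, so subgroups of order 2 are possible by Lagrange.
The subgroups of order 2 are: {1, 26}.
So G has 1 subgroup of order 2.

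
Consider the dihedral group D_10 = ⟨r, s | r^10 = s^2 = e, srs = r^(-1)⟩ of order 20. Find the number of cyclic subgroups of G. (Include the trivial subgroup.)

Group the elements of G by the cyclic subgroup they generate; each cyclic subgroup of order d accounts for φ(d) elements.
Cyclic subgroups by order — order 1: 1; order 2: 11; order 5: 1; order 10: 1.
Total: 14.

14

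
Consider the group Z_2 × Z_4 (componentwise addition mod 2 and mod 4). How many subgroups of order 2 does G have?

3

|G| = 8 and 2 | 8, so subgroups of order 2 are possible by Lagrange.
The subgroups of order 2 are: {(0,0), (0,2)}; {(0,0), (1,0)}; {(0,0), (1,2)}.
So G has 3 subgroups of order 2.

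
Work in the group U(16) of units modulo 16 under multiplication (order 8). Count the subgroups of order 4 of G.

|G| = 8 and 4 | 8, so subgroups of order 4 are possible by Lagrange.
The subgroups of order 4 are: {1, 3, 9, 11}; {1, 5, 9, 13}; {1, 7, 9, 15}.
So G has 3 subgroups of order 4.

3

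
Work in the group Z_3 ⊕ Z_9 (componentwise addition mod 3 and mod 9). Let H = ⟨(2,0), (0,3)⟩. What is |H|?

|⟨(2,0)⟩| = 3 and |⟨(0,3)⟩| = 3, so |H| is a multiple of lcm(3, 3) = 3 and divides |G| = 27.
Closing under the operation: H = {(0,0), (0,3), (0,6), (1,0), (1,3), (1,6), (2,0), (2,3), (2,6)}, so |H| = 9.

9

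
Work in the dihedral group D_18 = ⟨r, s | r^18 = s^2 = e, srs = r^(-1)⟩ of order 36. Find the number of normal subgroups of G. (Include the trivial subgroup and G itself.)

9

G has 45 subgroups. Checking conjugation-invariance by order — order 1: 1/1 normal; order 2: 1/19 normal; order 3: 1/1 normal; order 4: 0/9 normal; order 6: 1/7 normal; order 9: 1/1 normal; order 12: 0/3 normal; order 18: 3/3 normal; order 36: 1/1 normal.
Total normal subgroups: 9.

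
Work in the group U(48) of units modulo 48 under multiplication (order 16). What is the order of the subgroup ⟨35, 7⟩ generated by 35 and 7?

|⟨35⟩| = 4 and |⟨7⟩| = 2, so |H| is a multiple of lcm(4, 2) = 4 and divides |G| = 16.
Closing under the operation: H = {1, 5, 7, 11, 25, 29, 31, 35}, so |H| = 8.

8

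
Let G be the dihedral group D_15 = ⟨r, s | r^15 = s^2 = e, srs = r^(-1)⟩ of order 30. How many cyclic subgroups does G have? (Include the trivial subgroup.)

19

Each element a generates a cyclic subgroup ⟨a⟩; distinct elements may generate the same one (a cyclic group of order d has φ(d) generators).
Cyclic subgroups by order — order 1: 1; order 2: 15; order 3: 1; order 5: 1; order 15: 1.
Total: 19.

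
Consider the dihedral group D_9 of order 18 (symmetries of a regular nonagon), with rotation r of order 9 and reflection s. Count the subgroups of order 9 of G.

1

|G| = 18 and 9 | 18, so subgroups of order 9 are possible by Lagrange.
The subgroups of order 9 are: {e, r, r^2, r^3, r^4, r^5, r^6, r^7, r^8}.
So G has 1 subgroup of order 9.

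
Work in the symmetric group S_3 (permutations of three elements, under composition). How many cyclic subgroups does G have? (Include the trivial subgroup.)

5

A cyclic subgroup of order d is generated by each of its φ(d) elements of order d, so the cyclic subgroups of order d number (#elements of order d)/φ(d).
Cyclic subgroups by order — order 1: 1; order 2: 3; order 3: 1.
Total: 5.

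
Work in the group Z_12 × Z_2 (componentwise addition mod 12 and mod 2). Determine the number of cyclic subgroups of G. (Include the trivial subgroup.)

Group the elements of G by the cyclic subgroup they generate; each cyclic subgroup of order d accounts for φ(d) elements.
Cyclic subgroups by order — order 1: 1; order 2: 3; order 3: 1; order 4: 2; order 6: 3; order 12: 2.
Total: 12.

12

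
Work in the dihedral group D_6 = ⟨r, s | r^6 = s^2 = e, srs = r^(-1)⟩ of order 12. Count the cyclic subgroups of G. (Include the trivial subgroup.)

10

A cyclic subgroup of order d is generated by each of its φ(d) elements of order d, so the cyclic subgroups of order d number (#elements of order d)/φ(d).
Cyclic subgroups by order — order 1: 1; order 2: 7; order 3: 1; order 6: 1.
Total: 10.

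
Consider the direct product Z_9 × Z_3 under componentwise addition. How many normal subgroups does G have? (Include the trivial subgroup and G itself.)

G is abelian, so every subgroup is normal.
G has 10 subgroups in total, hence 10 normal subgroups.

10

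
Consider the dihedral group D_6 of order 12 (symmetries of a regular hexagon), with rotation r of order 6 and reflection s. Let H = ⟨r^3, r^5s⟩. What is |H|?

4

|⟨r^3⟩| = 2 and |⟨r^5s⟩| = 2, so |H| is a multiple of lcm(2, 2) = 2 and divides |G| = 12.
Closing under the operation: H = {e, r^3, r^2s, r^5s}, so |H| = 4.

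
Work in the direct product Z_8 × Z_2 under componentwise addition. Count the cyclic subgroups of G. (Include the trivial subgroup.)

8

Each element a generates a cyclic subgroup ⟨a⟩; distinct elements may generate the same one (a cyclic group of order d has φ(d) generators).
Cyclic subgroups by order — order 1: 1; order 2: 3; order 4: 2; order 8: 2.
Total: 8.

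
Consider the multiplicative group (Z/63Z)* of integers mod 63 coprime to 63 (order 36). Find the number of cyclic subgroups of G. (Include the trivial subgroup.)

Each element a generates a cyclic subgroup ⟨a⟩; distinct elements may generate the same one (a cyclic group of order d has φ(d) generators).
Cyclic subgroups by order — order 1: 1; order 2: 3; order 3: 4; order 6: 12.
Total: 20.

20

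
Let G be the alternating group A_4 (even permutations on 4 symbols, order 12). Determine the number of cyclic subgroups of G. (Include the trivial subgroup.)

A cyclic subgroup of order d is generated by each of its φ(d) elements of order d, so the cyclic subgroups of order d number (#elements of order d)/φ(d).
Cyclic subgroups by order — order 1: 1; order 2: 3; order 3: 4.
Total: 8.

8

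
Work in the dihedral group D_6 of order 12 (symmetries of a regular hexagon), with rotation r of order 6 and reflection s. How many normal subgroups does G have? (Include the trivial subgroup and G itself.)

G has 16 subgroups. Checking conjugation-invariance by order — order 1: 1/1 normal; order 2: 1/7 normal; order 3: 1/1 normal; order 4: 0/3 normal; order 6: 3/3 normal; order 12: 1/1 normal.
Total normal subgroups: 7.

7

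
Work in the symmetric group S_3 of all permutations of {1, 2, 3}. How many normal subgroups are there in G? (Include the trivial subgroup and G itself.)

G has 6 subgroups. Checking conjugation-invariance by order — order 1: 1/1 normal; order 2: 0/3 normal; order 3: 1/1 normal; order 6: 1/1 normal.
Total normal subgroups: 3.

3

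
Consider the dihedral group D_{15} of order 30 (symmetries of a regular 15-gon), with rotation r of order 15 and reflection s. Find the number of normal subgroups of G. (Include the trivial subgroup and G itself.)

G has 28 subgroups. Checking conjugation-invariance by order — order 1: 1/1 normal; order 2: 0/15 normal; order 3: 1/1 normal; order 5: 1/1 normal; order 6: 0/5 normal; order 10: 0/3 normal; order 15: 1/1 normal; order 30: 1/1 normal.
Total normal subgroups: 5.

5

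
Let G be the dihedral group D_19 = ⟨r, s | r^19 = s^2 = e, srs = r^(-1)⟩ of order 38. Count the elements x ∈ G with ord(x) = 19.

18

Enumerating element orders in G gives 18 elements of order 19.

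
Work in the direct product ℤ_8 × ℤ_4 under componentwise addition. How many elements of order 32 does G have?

An element (a,b) has order lcm(ord(a), ord(b)); count pairs with lcm equal to 32.
Enumerating gives 0 such elements.

0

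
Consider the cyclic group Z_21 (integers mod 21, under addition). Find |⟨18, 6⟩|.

7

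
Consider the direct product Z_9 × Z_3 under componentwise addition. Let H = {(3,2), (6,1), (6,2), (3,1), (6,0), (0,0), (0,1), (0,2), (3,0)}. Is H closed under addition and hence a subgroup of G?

|H| = 9 divides |G| = 27, consistent with Lagrange.
H contains the identity, every element's inverse is in H, and H is closed under +: it is a subgroup.

Yes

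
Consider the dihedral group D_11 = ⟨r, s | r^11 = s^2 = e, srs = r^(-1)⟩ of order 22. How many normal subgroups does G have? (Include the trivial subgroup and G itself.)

G has 14 subgroups. Checking conjugation-invariance by order — order 1: 1/1 normal; order 2: 0/11 normal; order 11: 1/1 normal; order 22: 1/1 normal.
Total normal subgroups: 3.

3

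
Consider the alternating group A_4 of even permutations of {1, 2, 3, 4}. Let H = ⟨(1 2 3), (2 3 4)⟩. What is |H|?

12

|⟨(1 2 3)⟩| = 3 and |⟨(2 3 4)⟩| = 3, so |H| is a multiple of lcm(3, 3) = 3 and divides |G| = 12.
Closing {(1 2 3), (2 3 4)} under the group operation gives all of G, so |H| = 12.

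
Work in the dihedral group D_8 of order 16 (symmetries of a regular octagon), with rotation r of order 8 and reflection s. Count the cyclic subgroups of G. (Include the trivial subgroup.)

Each element a generates a cyclic subgroup ⟨a⟩; distinct elements may generate the same one (a cyclic group of order d has φ(d) generators).
Cyclic subgroups by order — order 1: 1; order 2: 9; order 4: 1; order 8: 1.
Total: 12.

12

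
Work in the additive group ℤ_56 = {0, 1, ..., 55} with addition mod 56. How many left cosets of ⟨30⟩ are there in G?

|⟨30⟩| = 28 and |G| = 56.
By Lagrange, [G : H] = |G|/|H| = 56/28 = 2.

2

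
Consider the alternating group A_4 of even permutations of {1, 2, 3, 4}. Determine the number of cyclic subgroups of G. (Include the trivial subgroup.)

8

Each element a generates a cyclic subgroup ⟨a⟩; distinct elements may generate the same one (a cyclic group of order d has φ(d) generators).
Cyclic subgroups by order — order 1: 1; order 2: 3; order 3: 4.
Total: 8.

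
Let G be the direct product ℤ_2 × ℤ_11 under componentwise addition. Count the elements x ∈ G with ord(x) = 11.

10

An element (a,b) has order lcm(ord(a), ord(b)); count pairs with lcm equal to 11.
Enumerating gives 10 such elements.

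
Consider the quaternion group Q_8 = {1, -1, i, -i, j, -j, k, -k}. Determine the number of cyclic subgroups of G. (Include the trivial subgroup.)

Group the elements of G by the cyclic subgroup they generate; each cyclic subgroup of order d accounts for φ(d) elements.
Cyclic subgroups by order — order 1: 1; order 2: 1; order 4: 3.
Total: 5.

5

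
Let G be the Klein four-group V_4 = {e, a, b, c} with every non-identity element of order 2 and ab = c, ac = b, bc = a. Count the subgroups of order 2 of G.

3

|G| = 4 and 2 | 4, so subgroups of order 2 are possible by Lagrange.
The subgroups of order 2 are: {e, a}; {e, b}; {e, c}.
So G has 3 subgroups of order 2.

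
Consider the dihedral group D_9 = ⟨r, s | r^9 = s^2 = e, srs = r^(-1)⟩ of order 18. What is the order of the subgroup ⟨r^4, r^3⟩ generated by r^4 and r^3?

9

|⟨r^4⟩| = 9 and |⟨r^3⟩| = 3, so |H| is a multiple of lcm(9, 3) = 9 and divides |G| = 18.
Closing under the operation: H = {e, r, r^2, r^3, r^4, r^5, r^6, r^7, r^8}, so |H| = 9.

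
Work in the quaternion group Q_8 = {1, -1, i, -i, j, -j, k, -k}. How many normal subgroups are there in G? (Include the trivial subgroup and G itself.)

G has 6 subgroups. Checking conjugation-invariance by order — order 1: 1/1 normal; order 2: 1/1 normal; order 4: 3/3 normal; order 8: 1/1 normal.
Total normal subgroups: 6.

6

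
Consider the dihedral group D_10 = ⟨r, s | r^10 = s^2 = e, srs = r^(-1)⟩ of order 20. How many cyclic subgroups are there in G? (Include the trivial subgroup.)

14

A cyclic subgroup of order d is generated by each of its φ(d) elements of order d, so the cyclic subgroups of order d number (#elements of order d)/φ(d).
Cyclic subgroups by order — order 1: 1; order 2: 11; order 5: 1; order 10: 1.
Total: 14.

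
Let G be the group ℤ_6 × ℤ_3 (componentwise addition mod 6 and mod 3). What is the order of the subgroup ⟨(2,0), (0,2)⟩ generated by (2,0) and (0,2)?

9

|⟨(2,0)⟩| = 3 and |⟨(0,2)⟩| = 3, so |H| is a multiple of lcm(3, 3) = 3 and divides |G| = 18.
Closing under the operation: H = {(0,0), (0,1), (0,2), (2,0), (2,1), (2,2), (4,0), (4,1), (4,2)}, so |H| = 9.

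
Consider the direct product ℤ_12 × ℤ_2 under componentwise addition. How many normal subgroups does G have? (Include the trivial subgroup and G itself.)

16

G is abelian, so every subgroup is normal.
G has 16 subgroups in total, hence 16 normal subgroups.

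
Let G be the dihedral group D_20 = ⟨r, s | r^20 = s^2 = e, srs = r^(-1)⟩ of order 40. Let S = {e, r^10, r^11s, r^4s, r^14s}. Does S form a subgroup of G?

Closure fails: r^11s · r^10 = rs ∉ S. So S is not a subgroup.

No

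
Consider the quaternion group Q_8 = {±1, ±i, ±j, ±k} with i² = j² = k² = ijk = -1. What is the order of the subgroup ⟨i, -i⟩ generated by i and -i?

|⟨i⟩| = 4 and |⟨-i⟩| = 4, so |H| is a multiple of lcm(4, 4) = 4 and divides |G| = 8.
Closing under the operation: H = {1, -1, i, -i}, so |H| = 4.

4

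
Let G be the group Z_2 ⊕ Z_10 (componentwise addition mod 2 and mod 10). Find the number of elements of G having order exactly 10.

12

An element (a,b) has order lcm(ord(a), ord(b)); count pairs with lcm equal to 10.
Enumerating gives 12 such elements.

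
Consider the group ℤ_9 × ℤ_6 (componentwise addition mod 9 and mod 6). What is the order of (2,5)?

The order of (2,5) in Z_9 × Z_6 is lcm(ord(2) in Z_9, ord(5) in Z_6).
ord(2) = 9 and ord(5) = 6, so |⟨(2,5)⟩| = lcm(9, 6) = 18.

18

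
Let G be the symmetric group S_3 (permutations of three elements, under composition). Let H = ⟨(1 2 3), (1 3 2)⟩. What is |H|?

|⟨(1 2 3)⟩| = 3 and |⟨(1 3 2)⟩| = 3, so |H| is a multiple of lcm(3, 3) = 3 and divides |G| = 6.
Closing under the operation: H = {e, (1 2 3), (1 3 2)}, so |H| = 3.

3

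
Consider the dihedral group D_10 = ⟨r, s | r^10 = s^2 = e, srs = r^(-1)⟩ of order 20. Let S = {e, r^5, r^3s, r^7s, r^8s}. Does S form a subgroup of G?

Closure fails: r^7s · r^5 = r^2s ∉ S. So S is not a subgroup.

No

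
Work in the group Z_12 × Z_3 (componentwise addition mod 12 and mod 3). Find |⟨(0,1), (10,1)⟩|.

18

|⟨(0,1)⟩| = 3 and |⟨(10,1)⟩| = 6, so |H| is a multiple of lcm(3, 6) = 6 and divides |G| = 36.
Closing under the operation: H = {(0,0), (0,1), (0,2), (2,0), (2,1), (2,2), (4,0), (4,1), (4,2), (6,0), (6,1), (6,2), (8,0), (8,1), (8,2), (10,0), (10,1), (10,2)}, so |H| = 18.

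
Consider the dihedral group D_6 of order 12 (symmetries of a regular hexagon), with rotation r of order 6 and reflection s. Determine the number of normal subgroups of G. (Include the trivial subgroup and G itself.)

G has 16 subgroups. Checking conjugation-invariance by order — order 1: 1/1 normal; order 2: 1/7 normal; order 3: 1/1 normal; order 4: 0/3 normal; order 6: 3/3 normal; order 12: 1/1 normal.
Total normal subgroups: 7.

7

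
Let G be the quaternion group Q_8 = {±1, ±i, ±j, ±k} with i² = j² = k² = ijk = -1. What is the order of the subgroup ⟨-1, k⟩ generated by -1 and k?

4

|⟨-1⟩| = 2 and |⟨k⟩| = 4, so |H| is a multiple of lcm(2, 4) = 4 and divides |G| = 8.
Closing under the operation: H = {1, -1, k, -k}, so |H| = 4.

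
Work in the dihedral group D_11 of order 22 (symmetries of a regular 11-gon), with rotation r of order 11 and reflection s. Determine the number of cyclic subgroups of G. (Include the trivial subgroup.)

13

A cyclic subgroup of order d is generated by each of its φ(d) elements of order d, so the cyclic subgroups of order d number (#elements of order d)/φ(d).
Cyclic subgroups by order — order 1: 1; order 2: 11; order 11: 1.
Total: 13.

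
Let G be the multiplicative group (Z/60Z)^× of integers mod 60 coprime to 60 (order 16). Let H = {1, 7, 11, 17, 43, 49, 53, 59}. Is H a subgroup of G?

|H| = 8 divides |G| = 16, consistent with Lagrange.
H contains the identity, every element's inverse is in H, and H is closed under ·: it is a subgroup.

Yes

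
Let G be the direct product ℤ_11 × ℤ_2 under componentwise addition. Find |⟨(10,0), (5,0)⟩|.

11

|⟨(10,0)⟩| = 11 and |⟨(5,0)⟩| = 11, so |H| is a multiple of lcm(11, 11) = 11 and divides |G| = 22.
Closing under the operation: H = {(0,0), (1,0), (2,0), (3,0), (4,0), (5,0), (6,0), (7,0), (8,0), (9,0), (10,0)}, so |H| = 11.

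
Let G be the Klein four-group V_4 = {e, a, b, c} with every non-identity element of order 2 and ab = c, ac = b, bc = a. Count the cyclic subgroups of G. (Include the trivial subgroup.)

4

Group the elements of G by the cyclic subgroup they generate; each cyclic subgroup of order d accounts for φ(d) elements.
Cyclic subgroups by order — order 1: 1; order 2: 3.
Total: 4.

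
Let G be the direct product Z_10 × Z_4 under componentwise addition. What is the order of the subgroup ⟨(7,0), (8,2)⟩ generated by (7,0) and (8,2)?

|⟨(7,0)⟩| = 10 and |⟨(8,2)⟩| = 10, so |H| is a multiple of lcm(10, 10) = 10 and divides |G| = 40.
Closing under the operation: H = {(0,0), (0,2), (1,0), (1,2), (2,0), (2,2), (3,0), (3,2), (4,0), (4,2), (5,0), (5,2), (6,0), (6,2), (7,0), (7,2), (8,0), (8,2), (9,0), (9,2)}, so |H| = 20.

20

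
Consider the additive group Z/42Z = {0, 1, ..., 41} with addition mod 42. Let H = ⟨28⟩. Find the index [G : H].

14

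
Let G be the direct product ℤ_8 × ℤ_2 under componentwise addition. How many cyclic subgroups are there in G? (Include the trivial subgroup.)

Group the elements of G by the cyclic subgroup they generate; each cyclic subgroup of order d accounts for φ(d) elements.
Cyclic subgroups by order — order 1: 1; order 2: 3; order 4: 2; order 8: 2.
Total: 8.

8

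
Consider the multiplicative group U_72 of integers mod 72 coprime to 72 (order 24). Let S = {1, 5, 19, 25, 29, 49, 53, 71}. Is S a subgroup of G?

No

Closure fails: 5 · 71 = 67 ∉ S. So S is not a subgroup.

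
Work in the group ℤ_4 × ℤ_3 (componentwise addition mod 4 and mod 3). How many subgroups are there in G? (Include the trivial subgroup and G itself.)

|G| = 12, so by Lagrange every subgroup order divides 12. Divisors: 1, 2, 3, 4, 6, 12.
Subgroups by order — order 1: 1; order 2: 1; order 3: 1; order 4: 1; order 6: 1; order 12: 1.
Total: 1 + 1 + 1 + 1 + 1 + 1 = 6.

6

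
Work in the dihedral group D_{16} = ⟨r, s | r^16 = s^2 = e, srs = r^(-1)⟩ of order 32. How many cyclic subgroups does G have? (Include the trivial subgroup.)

21

Group the elements of G by the cyclic subgroup they generate; each cyclic subgroup of order d accounts for φ(d) elements.
Cyclic subgroups by order — order 1: 1; order 2: 17; order 4: 1; order 8: 1; order 16: 1.
Total: 21.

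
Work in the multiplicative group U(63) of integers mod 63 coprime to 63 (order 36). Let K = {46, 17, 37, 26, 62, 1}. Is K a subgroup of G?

Yes

|K| = 6 divides |G| = 36, consistent with Lagrange.
K contains the identity, every element's inverse is in K, and K is closed under ·: it is a subgroup.
In fact K = ⟨17⟩.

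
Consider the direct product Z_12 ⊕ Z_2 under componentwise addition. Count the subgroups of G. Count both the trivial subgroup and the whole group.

16

|G| = 24, so by Lagrange every subgroup order divides 24. Divisors: 1, 2, 3, 4, 6, 8, 12, 24.
Subgroups by order — order 1: 1; order 2: 3; order 3: 1; order 4: 3; order 6: 3; order 8: 1; order 12: 3; order 24: 1.
Total: 1 + 3 + 1 + 3 + 3 + 1 + 3 + 1 = 16.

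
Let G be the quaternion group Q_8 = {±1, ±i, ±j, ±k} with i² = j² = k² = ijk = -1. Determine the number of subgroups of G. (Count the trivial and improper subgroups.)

6

|G| = 8, so by Lagrange every subgroup order divides 8. Divisors: 1, 2, 4, 8.
Subgroups by order — order 1: 1; order 2: 1; order 4: 3; order 8: 1.
Total: 1 + 1 + 3 + 1 = 6.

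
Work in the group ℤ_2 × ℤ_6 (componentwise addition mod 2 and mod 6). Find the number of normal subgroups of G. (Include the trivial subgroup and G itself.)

G is abelian, so every subgroup is normal.
G has 10 subgroups in total, hence 10 normal subgroups.

10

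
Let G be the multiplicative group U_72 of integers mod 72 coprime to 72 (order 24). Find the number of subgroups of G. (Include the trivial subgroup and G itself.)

|G| = 24, so by Lagrange every subgroup order divides 24. Divisors: 1, 2, 3, 4, 6, 8, 12, 24.
Subgroups by order — order 1: 1; order 2: 7; order 3: 1; order 4: 7; order 6: 7; order 8: 1; order 12: 7; order 24: 1.
Total: 1 + 7 + 1 + 7 + 7 + 1 + 7 + 1 = 32.

32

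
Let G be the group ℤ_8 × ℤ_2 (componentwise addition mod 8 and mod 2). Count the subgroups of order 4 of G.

3

|G| = 16 and 4 | 16, so subgroups of order 4 are possible by Lagrange.
The subgroups of order 4 are: {(0,0), (0,1), (4,0), (4,1)}; {(0,0), (2,0), (4,0), (6,0)}; {(0,0), (2,1), (4,0), (6,1)}.
So G has 3 subgroups of order 4.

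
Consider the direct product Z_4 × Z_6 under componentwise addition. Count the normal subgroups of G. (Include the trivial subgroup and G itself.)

16

G is abelian, so every subgroup is normal.
G has 16 subgroups in total, hence 16 normal subgroups.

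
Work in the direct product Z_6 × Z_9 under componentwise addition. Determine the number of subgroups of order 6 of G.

4

|G| = 54 and 6 | 54, so subgroups of order 6 are possible by Lagrange.
The subgroups of order 6 are: {(0,0), (0,3), (0,6), (3,0), (3,3), (3,6)}; {(0,0), (1,0), (2,0), (3,0), (4,0), (5,0)}; {(0,0), (1,3), (2,6), (3,0), (4,3), (5,6)}; {(0,0), (1,6), (2,3), (3,0), (4,6), (5,3)}.
So G has 4 subgroups of order 6.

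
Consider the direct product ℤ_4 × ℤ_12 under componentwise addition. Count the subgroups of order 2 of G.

3

|G| = 48 and 2 | 48, so subgroups of order 2 are possible by Lagrange.
The subgroups of order 2 are: {(0,0), (0,6)}; {(0,0), (2,0)}; {(0,0), (2,6)}.
So G has 3 subgroups of order 2.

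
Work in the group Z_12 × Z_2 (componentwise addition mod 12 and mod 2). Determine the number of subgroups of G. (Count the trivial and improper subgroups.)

16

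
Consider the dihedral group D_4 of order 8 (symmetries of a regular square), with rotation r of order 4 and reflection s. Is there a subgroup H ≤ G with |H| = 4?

4 | 8. A subgroup of order 4 is {e, r, r^2, r^3}.

Yes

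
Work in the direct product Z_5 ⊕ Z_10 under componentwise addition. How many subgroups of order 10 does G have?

6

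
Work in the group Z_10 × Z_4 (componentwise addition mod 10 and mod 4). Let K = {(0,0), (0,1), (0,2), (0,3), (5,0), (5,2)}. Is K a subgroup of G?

|K| = 6 does not divide |G| = 40, so by Lagrange K is not a subgroup.

No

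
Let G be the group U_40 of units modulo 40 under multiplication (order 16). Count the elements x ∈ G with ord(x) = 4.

8

The elements of order 4 are: 3, 7, 13, 17, 23, 27, 33, 37.
That's 8.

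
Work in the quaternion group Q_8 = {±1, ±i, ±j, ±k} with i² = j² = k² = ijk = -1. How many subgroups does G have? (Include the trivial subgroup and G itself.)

6

|G| = 8, so by Lagrange every subgroup order divides 8. Divisors: 1, 2, 4, 8.
Subgroups by order — order 1: 1; order 2: 1; order 4: 3; order 8: 1.
Total: 1 + 1 + 3 + 1 = 6.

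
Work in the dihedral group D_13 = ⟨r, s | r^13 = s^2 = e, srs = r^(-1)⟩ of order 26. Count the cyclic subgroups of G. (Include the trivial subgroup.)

15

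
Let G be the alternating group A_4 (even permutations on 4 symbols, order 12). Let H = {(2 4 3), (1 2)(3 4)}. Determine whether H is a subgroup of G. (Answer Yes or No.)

The identity e ∉ H, so H is not a subgroup.

No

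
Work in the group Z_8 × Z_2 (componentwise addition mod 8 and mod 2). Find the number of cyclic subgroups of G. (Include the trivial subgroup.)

8

Each element a generates a cyclic subgroup ⟨a⟩; distinct elements may generate the same one (a cyclic group of order d has φ(d) generators).
Cyclic subgroups by order — order 1: 1; order 2: 3; order 4: 2; order 8: 2.
Total: 8.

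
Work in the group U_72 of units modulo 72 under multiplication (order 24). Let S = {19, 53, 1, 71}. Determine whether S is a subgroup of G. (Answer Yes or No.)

|S| = 4 divides |G| = 24, consistent with Lagrange.
S contains the identity, every element's inverse is in S, and S is closed under ·: it is a subgroup.

Yes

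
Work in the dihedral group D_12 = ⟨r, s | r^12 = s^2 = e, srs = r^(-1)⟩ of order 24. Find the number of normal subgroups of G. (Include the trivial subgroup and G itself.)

9

G has 34 subgroups. Checking conjugation-invariance by order — order 1: 1/1 normal; order 2: 1/13 normal; order 3: 1/1 normal; order 4: 1/7 normal; order 6: 1/5 normal; order 8: 0/3 normal; order 12: 3/3 normal; order 24: 1/1 normal.
Total normal subgroups: 9.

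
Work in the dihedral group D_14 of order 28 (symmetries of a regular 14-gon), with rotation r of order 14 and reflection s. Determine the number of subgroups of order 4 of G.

7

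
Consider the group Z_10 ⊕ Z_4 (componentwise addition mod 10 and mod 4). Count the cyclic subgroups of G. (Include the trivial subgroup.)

Group the elements of G by the cyclic subgroup they generate; each cyclic subgroup of order d accounts for φ(d) elements.
Cyclic subgroups by order — order 1: 1; order 2: 3; order 4: 2; order 5: 1; order 10: 3; order 20: 2.
Total: 12.

12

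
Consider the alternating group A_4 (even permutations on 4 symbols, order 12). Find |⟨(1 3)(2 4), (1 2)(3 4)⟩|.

|⟨(1 3)(2 4)⟩| = 2 and |⟨(1 2)(3 4)⟩| = 2, so |H| is a multiple of lcm(2, 2) = 2 and divides |G| = 12.
Closing under the operation: H = {e, (1 2)(3 4), (1 3)(2 4), (1 4)(2 3)}, so |H| = 4.

4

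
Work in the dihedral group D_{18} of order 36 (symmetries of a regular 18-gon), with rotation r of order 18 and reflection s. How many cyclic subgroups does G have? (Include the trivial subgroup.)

Each element a generates a cyclic subgroup ⟨a⟩; distinct elements may generate the same one (a cyclic group of order d has φ(d) generators).
Cyclic subgroups by order — order 1: 1; order 2: 19; order 3: 1; order 6: 1; order 9: 1; order 18: 1.
Total: 24.

24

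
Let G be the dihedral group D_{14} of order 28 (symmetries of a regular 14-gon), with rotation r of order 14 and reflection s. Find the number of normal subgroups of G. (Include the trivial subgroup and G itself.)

7

G has 28 subgroups. Checking conjugation-invariance by order — order 1: 1/1 normal; order 2: 1/15 normal; order 4: 0/7 normal; order 7: 1/1 normal; order 14: 3/3 normal; order 28: 1/1 normal.
Total normal subgroups: 7.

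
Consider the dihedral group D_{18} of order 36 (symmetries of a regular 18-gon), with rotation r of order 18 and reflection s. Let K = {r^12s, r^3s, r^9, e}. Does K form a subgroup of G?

|K| = 4 divides |G| = 36, consistent with Lagrange.
K contains the identity, every element's inverse is in K, and K is closed under ·: it is a subgroup.

Yes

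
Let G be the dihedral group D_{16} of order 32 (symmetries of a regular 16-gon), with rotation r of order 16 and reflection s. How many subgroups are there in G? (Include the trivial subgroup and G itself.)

36

|G| = 32, so by Lagrange every subgroup order divides 32. Divisors: 1, 2, 4, 8, 16, 32.
Subgroups by order — order 1: 1; order 2: 17; order 4: 9; order 8: 5; order 16: 3; order 32: 1.
Total: 1 + 17 + 9 + 5 + 3 + 1 = 36.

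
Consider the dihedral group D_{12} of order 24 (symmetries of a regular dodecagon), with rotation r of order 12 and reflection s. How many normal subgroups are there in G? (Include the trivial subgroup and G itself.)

G has 34 subgroups. Checking conjugation-invariance by order — order 1: 1/1 normal; order 2: 1/13 normal; order 3: 1/1 normal; order 4: 1/7 normal; order 6: 1/5 normal; order 8: 0/3 normal; order 12: 3/3 normal; order 24: 1/1 normal.
Total normal subgroups: 9.

9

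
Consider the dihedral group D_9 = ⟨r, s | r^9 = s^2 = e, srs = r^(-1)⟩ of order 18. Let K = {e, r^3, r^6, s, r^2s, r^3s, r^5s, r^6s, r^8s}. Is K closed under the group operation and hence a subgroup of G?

No

Closure fails: s · r^2s = r^7 ∉ K. So K is not a subgroup.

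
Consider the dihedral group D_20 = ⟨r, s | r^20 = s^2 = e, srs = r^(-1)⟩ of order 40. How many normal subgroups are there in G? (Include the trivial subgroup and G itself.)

G has 48 subgroups. Checking conjugation-invariance by order — order 1: 1/1 normal; order 2: 1/21 normal; order 4: 1/11 normal; order 5: 1/1 normal; order 8: 0/5 normal; order 10: 1/5 normal; order 20: 3/3 normal; order 40: 1/1 normal.
Total normal subgroups: 9.

9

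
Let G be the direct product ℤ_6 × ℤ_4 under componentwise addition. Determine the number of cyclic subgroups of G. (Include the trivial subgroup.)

12

Group the elements of G by the cyclic subgroup they generate; each cyclic subgroup of order d accounts for φ(d) elements.
Cyclic subgroups by order — order 1: 1; order 2: 3; order 3: 1; order 4: 2; order 6: 3; order 12: 2.
Total: 12.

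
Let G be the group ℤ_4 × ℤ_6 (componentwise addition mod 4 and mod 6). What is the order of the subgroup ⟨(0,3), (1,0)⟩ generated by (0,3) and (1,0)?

8

|⟨(0,3)⟩| = 2 and |⟨(1,0)⟩| = 4, so |H| is a multiple of lcm(2, 4) = 4 and divides |G| = 24.
Closing under the operation: H = {(0,0), (0,3), (1,0), (1,3), (2,0), (2,3), (3,0), (3,3)}, so |H| = 8.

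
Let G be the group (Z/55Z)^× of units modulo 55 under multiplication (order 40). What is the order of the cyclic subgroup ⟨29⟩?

10

Compute successive powers of 29 mod 55: 29, 16, 24, 36, 54, 26, 39, 31, …; 29^10 ≡ 1 (mod 55).
So |⟨29⟩| = 10.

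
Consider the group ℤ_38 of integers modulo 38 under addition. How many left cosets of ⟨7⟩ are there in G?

1

|⟨7⟩| = 38 and |G| = 38.
By Lagrange, [G : H] = |G|/|H| = 38/38 = 1.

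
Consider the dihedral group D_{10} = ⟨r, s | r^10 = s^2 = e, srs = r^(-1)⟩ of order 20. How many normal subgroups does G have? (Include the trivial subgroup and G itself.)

G has 22 subgroups. Checking conjugation-invariance by order — order 1: 1/1 normal; order 2: 1/11 normal; order 4: 0/5 normal; order 5: 1/1 normal; order 10: 3/3 normal; order 20: 1/1 normal.
Total normal subgroups: 7.

7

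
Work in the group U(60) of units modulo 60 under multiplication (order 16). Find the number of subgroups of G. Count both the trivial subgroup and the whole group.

|G| = 16, so by Lagrange every subgroup order divides 16. Divisors: 1, 2, 4, 8, 16.
Subgroups by order — order 1: 1; order 2: 7; order 4: 11; order 8: 7; order 16: 1.
Total: 1 + 7 + 11 + 7 + 1 = 27.

27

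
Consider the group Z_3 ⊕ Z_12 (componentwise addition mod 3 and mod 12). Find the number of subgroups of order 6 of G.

4

|G| = 36 and 6 | 36, so subgroups of order 6 are possible by Lagrange.
The subgroups of order 6 are: {(0,0), (0,2), (0,4), (0,6), (0,8), (0,10)}; {(0,0), (0,6), (1,0), (1,6), (2,0), (2,6)}; {(0,0), (0,6), (1,4), (1,10), (2,2), (2,8)}; {(0,0), (0,6), (1,2), (1,8), (2,4), (2,10)}.
So G has 4 subgroups of order 6.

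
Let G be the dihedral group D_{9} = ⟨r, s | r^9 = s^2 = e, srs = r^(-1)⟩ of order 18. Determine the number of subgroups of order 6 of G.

|G| = 18 and 6 | 18, so subgroups of order 6 are possible by Lagrange.
The subgroups of order 6 are: {e, r^3, r^6, r^2s, r^5s, r^8s}; {e, r^3, r^6, s, r^3s, r^6s}; {e, r^3, r^6, rs, r^4s, r^7s}.
So G has 3 subgroups of order 6.

3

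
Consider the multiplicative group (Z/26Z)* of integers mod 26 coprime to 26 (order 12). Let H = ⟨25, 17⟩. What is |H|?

6

|⟨25⟩| = 2 and |⟨17⟩| = 6, so |H| is a multiple of lcm(2, 6) = 6 and divides |G| = 12.
Closing under the operation: H = {1, 3, 9, 17, 23, 25}, so |H| = 6.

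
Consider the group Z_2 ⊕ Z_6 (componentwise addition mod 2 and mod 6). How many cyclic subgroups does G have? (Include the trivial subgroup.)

A cyclic subgroup of order d is generated by each of its φ(d) elements of order d, so the cyclic subgroups of order d number (#elements of order d)/φ(d).
Cyclic subgroups by order — order 1: 1; order 2: 3; order 3: 1; order 6: 3.
Total: 8.

8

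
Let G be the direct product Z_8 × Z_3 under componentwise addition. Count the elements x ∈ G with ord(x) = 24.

An element (a,b) has order lcm(ord(a), ord(b)); count pairs with lcm equal to 24.
Enumerating gives 8 such elements.

8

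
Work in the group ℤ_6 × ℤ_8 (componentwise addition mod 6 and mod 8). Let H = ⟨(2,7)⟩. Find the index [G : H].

2

|⟨(2,7)⟩| = 24 and |G| = 48.
By Lagrange, [G : H] = |G|/|H| = 48/24 = 2.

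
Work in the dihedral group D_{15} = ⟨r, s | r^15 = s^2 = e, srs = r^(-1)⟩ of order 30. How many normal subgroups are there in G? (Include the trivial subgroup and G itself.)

5

G has 28 subgroups. Checking conjugation-invariance by order — order 1: 1/1 normal; order 2: 0/15 normal; order 3: 1/1 normal; order 5: 1/1 normal; order 6: 0/5 normal; order 10: 0/3 normal; order 15: 1/1 normal; order 30: 1/1 normal.
Total normal subgroups: 5.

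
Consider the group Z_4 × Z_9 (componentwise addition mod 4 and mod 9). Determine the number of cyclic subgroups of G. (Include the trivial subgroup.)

A cyclic subgroup of order d is generated by each of its φ(d) elements of order d, so the cyclic subgroups of order d number (#elements of order d)/φ(d).
Cyclic subgroups by order — order 1: 1; order 2: 1; order 3: 1; order 4: 1; order 6: 1; order 9: 1; order 12: 1; order 18: 1; order 36: 1.
Total: 9.

9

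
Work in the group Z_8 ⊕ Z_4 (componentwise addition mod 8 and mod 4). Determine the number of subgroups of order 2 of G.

3

|G| = 32 and 2 | 32, so subgroups of order 2 are possible by Lagrange.
The subgroups of order 2 are: {(0,0), (0,2)}; {(0,0), (4,0)}; {(0,0), (4,2)}.
So G has 3 subgroups of order 2.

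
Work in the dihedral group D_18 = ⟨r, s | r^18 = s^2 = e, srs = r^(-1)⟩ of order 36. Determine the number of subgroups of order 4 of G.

9

|G| = 36 and 4 | 36, so subgroups of order 4 are possible by Lagrange.
The subgroups of order 4 are: {e, r^9, rs, r^10s}; {e, r^9, r^2s, r^11s}; {e, r^9, r^3s, r^12s}; {e, r^9, r^4s, r^13s}; … (9 in all).
So G has 9 subgroups of order 4.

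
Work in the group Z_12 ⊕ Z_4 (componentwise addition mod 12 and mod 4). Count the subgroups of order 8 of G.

3

|G| = 48 and 8 | 48, so subgroups of order 8 are possible by Lagrange.
The subgroups of order 8 are: {(0,0), (0,1), (0,2), (0,3), (6,0), (6,1), (6,2), (6,3)}; {(0,0), (0,2), (3,0), (3,2), (6,0), (6,2), (9,0), (9,2)}; {(0,0), (0,2), (3,1), (3,3), (6,0), (6,2), (9,1), (9,3)}.
So G has 3 subgroups of order 8.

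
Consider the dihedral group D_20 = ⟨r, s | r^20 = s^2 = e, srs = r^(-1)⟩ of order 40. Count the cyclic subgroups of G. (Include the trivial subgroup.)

26

Group the elements of G by the cyclic subgroup they generate; each cyclic subgroup of order d accounts for φ(d) elements.
Cyclic subgroups by order — order 1: 1; order 2: 21; order 4: 1; order 5: 1; order 10: 1; order 20: 1.
Total: 26.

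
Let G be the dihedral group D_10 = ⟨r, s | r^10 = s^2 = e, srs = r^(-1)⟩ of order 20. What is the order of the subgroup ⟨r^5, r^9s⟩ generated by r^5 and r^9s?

4

|⟨r^5⟩| = 2 and |⟨r^9s⟩| = 2, so |H| is a multiple of lcm(2, 2) = 2 and divides |G| = 20.
Closing under the operation: H = {e, r^5, r^4s, r^9s}, so |H| = 4.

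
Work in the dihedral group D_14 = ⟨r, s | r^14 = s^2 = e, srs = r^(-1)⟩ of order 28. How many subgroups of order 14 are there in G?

|G| = 28 and 14 | 28, so subgroups of order 14 are possible by Lagrange.
The subgroups of order 14 are: {e, r, r^2, r^3, r^4, r^5, r^6, r^7, r^8, r^9, r^10, r^11, r^12, r^13}; {e, r^2, r^4, r^6, r^8, r^10, r^12, s, r^2s, r^4s, r^6s, r^8s, r^10s, r^12s}; {e, r^2, r^4, r^6, r^8, r^10, r^12, rs, r^3s, r^5s, r^7s, r^9s, r^11s, r^13s}.
So G has 3 subgroups of order 14.

3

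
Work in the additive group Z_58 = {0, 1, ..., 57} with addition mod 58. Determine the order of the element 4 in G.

29

In Z_58, the order of an element a is n/gcd(a, n).
gcd(4, 58) = 2, so |⟨4⟩| = 58/2 = 29.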